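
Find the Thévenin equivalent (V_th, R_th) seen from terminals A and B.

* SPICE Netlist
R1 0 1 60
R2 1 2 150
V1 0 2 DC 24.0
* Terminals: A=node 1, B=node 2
Step 1 — V_th is the open-circuit voltage V_A - V_B (nothing connected across the terminals).
Nodal analysis, taking node 2 as the 0 V reference.
Source V1 fixes V_0 = 24 V.
KCL at each unknown node (sum of currents leaving = 0; resistances in Ω):
  Node 1: (V_1 - 24)/60 + (V_1 - 0)/150 = 0
Collecting terms: 0.02333 × V_1 = 0.4  =>  V_1 = 17.14 V
V_th = V_1 - V_2 = 17.14 - 0 = 17.14 V
Step 2 — R_th: zero the source — replace V1 by a short circuit (node 2 merges into node 0) — and find the resistance seen between A (node 1) and B (node 0).
Reduce the network between node 1 (A) and node 0 (B) by series/parallel combination:
  Rp1 = R1 ‖ R2 (parallel, both between nodes 0 and 1) = 1/(1/60 + 1/150) = 42.86 Ω
R_th = 42.86 Ω

Final answer: V_th = 17.14 V, R_th = 42.86 Ω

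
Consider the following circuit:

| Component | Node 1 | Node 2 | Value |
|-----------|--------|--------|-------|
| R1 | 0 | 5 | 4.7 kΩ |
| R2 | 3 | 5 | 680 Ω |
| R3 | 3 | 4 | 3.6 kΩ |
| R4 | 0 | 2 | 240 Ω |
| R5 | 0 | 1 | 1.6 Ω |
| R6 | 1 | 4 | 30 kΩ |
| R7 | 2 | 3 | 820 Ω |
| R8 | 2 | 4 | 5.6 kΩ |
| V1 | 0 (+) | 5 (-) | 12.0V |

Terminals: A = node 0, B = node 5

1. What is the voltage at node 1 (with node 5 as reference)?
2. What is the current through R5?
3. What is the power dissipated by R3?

Nodal analysis, taking node 5 as the 0 V reference.
Source V1 fixes V_0 = 12 V.
KCL at each unknown node (sum of currents leaving = 0; resistances in Ω):
  Node 1: (V_1 - 12)/1.6 + (V_1 - V_4)/30000 = 0
  Node 2: (V_2 - 12)/240 + (V_2 - V_3)/820 + (V_2 - V_4)/5600 = 0
  Node 3: (V_3 - 0)/680 + (V_3 - V_4)/3600 + (V_3 - V_2)/820 = 0
  Node 4: (V_4 - V_3)/3600 + (V_4 - V_1)/30000 + (V_4 - V_2)/5600 = 0
Collecting terms (coefficients in siemens):
  0.625·V_1 - 0.00003333·V_4 = 7.5
  0.005565·V_2 - 0.00122·V_3 - 0.0001786·V_4 = 0.05
  0.002968·V_3 - 0.00122·V_2 - 0.0002778·V_4 = 0
  0.0004897·V_4 - 0.00003333·V_1 - 0.0001786·V_2 - 0.0002778·V_3 = 0
Solving these 4 simultaneous equations (Gaussian elimination) gives:
  V_1 = 12 V, V_2 = 10.3 V, V_3 = 4.922 V, V_4 = 7.365 V
Part 1:
  Read off the nodal solution: V_1 = 12 V
Part 2:
  I_R5 = (V_0 - V_1)/R5 = (12 - 12)/1.6 = 0.0001545 A
  Magnitude: I_R5 = 0.0001545 A
Part 3:
  I_R3 = (V_3 - V_4)/R3 = (4.922 - 7.365)/3600 = -0.0006787 A
  P_R3 = I_R3² × R3 = (-0.0006787)² × 3600 = 0.001658 W

Final answers:
1. V_1 = 12 V
2. I_R5 = 0.0001545 A
3. P_R3 = 0.001658 W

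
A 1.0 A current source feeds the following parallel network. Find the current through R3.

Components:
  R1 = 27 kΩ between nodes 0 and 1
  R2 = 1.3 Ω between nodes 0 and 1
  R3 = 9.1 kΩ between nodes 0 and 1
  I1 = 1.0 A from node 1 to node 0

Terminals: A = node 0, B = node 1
All resistors sit directly between nodes 0 and 1, so they are in parallel and share one voltage V; the full source current 1 A splits among them.
1/R_par = 1/27000 + 1/1.3 + 1/9100 = 0.7694 S  =>  R_par = 1.3 Ω
V = I × R_par = 1 × 1.3 = 1.3 V
I_R3 = V/R3 = 1.3/9100 = 0.0001428 A

Final answer: 0.0001428 A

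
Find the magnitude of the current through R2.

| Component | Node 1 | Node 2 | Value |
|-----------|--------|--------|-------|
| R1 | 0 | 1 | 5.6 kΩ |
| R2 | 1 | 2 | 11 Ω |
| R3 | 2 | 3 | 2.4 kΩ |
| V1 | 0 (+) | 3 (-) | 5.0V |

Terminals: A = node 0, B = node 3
Nodal analysis, taking node 3 as the 0 V reference.
Source V1 fixes V_0 = 5 V.
KCL at each unknown node (sum of currents leaving = 0; resistances in Ω):
  Node 1: (V_1 - 5)/5600 + (V_1 - V_2)/11 = 0
  Node 2: (V_2 - V_1)/11 + (V_2 - 0)/2400 = 0
Collecting terms (coefficients in siemens):
  0.09109·V_1 - 0.09091·V_2 = 0.0008929
  0.09133·V_2 - 0.09091·V_1 = 0
Determinant D = (0.09109)(0.09133) - (-0.09091)(-0.09091) = 0.00005419
V_1 = [(0.0008929)(0.09133) - (-0.09091)(0)]/D = 1.505 V
V_2 = [(0.09109)(0) - (0.0008929)(-0.09091)]/D = 1.498 V
I_R2 = (V_1 - V_2)/R2 = (1.505 - 1.498)/11 = 0.0006241 A
|I_R2| = 0.0006241 A

Final answer: |I_R2| = 0.0006241 A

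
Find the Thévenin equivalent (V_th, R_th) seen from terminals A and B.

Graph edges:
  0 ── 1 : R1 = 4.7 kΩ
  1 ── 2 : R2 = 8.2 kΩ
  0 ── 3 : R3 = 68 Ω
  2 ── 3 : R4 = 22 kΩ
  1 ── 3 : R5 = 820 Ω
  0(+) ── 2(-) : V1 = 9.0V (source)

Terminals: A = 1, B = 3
Step 1 — V_th is the open-circuit voltage V_A - V_B (nothing connected across the terminals).
Nodal analysis, taking node 2 as the 0 V reference.
Source V1 fixes V_0 = 9 V.
KCL at each unknown node (sum of currents leaving = 0; resistances in Ω):
  Node 1: (V_1 - 9)/4700 + (V_1 - 0)/8200 + (V_1 - V_3)/820 = 0
  Node 3: (V_3 - 9)/68 + (V_3 - 0)/22000 + (V_3 - V_1)/820 = 0
Collecting terms (coefficients in siemens):
  0.001554·V_1 - 0.00122·V_3 = 0.001915
  0.01597·V_3 - 0.00122·V_1 = 0.1324
Determinant D = (0.001554)(0.01597) - (-0.00122)(-0.00122) = 0.00002334
V_1 = [(0.001915)(0.01597) - (-0.00122)(0.1324)]/D = 8.227 V
V_3 = [(0.001554)(0.1324) - (0.001915)(-0.00122)]/D = 8.915 V
V_th = V_1 - V_3 = 8.227 - 8.915 = -0.688 V
Step 2 — R_th: zero the source — replace V1 by a short circuit (node 2 merges into node 0) — and find the resistance seen between A (node 1) and B (node 3).
Reduce the network between node 1 (A) and node 3 (B) by series/parallel combination:
  Rp1 = R1 ‖ R2 (parallel, both between nodes 0 and 1) = 1/(1/4700 + 1/8200) = 2988 Ω
  Rp2 = R3 ‖ R4 (parallel, both between nodes 0 and 3) = 1/(1/68 + 1/22000) = 67.79 Ω
  Rs1 = Rp1 + Rp2 (series, joined only at node 0) = 2988 + 67.79 = 3055 Ω
  Rp3 = R5 ‖ Rs1 (parallel, both between nodes 1 and 3) = 1/(1/820 + 1/3055) = 646.5 Ω
R_th = 646.5 Ω

Final answer: V_th = -0.688 V, R_th = 646.5 Ω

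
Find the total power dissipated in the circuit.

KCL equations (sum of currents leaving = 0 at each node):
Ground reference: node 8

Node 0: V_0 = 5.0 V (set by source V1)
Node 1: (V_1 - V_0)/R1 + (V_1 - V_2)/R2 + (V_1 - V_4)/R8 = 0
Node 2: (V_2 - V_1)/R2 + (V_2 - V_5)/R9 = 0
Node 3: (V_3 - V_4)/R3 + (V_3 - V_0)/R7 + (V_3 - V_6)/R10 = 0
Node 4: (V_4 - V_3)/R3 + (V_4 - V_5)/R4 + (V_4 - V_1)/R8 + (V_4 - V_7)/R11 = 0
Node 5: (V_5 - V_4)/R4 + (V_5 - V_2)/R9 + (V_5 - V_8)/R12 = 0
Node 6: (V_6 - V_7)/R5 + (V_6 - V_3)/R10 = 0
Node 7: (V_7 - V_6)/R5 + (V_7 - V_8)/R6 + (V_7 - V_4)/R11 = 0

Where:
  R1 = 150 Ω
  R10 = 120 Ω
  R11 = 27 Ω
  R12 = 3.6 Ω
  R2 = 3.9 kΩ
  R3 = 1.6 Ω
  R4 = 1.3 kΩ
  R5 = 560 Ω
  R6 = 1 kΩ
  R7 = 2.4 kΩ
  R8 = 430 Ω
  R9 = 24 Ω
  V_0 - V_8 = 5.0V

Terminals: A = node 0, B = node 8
Nodal analysis, taking node 8 as the 0 V reference.
Source V1 fixes V_0 = 5 V.
KCL at each unknown node (sum of currents leaving = 0; resistances in Ω):
  Node 1: (V_1 - 5)/150 + (V_1 - V_2)/3900 + (V_1 - V_4)/430 = 0
  Node 2: (V_2 - V_1)/3900 + (V_2 - V_5)/24 = 0
  Node 3: (V_3 - V_4)/1.6 + (V_3 - 5)/2400 + (V_3 - V_6)/120 = 0
  Node 4: (V_4 - V_3)/1.6 + (V_4 - V_5)/1300 + (V_4 - V_1)/430 + (V_4 - V_7)/27 = 0
  Node 5: (V_5 - V_4)/1300 + (V_5 - V_2)/24 + (V_5 - 0)/3.6 = 0
  Node 6: (V_6 - V_7)/560 + (V_6 - V_3)/120 = 0
  Node 7: (V_7 - V_6)/560 + (V_7 - 0)/1000 + (V_7 - V_4)/27 = 0
Collecting terms (coefficients in siemens):
  0.009249·V_1 - 0.0002564·V_2 - 0.002326·V_4 = 0.03333
  0.04192·V_2 - 0.0002564·V_1 - 0.04167·V_5 = 0
  0.6337·V_3 - 0.625·V_4 - 0.008333·V_6 = 0.002083
  0.6651·V_4 - 0.002326·V_1 - 0.625·V_3 - 0.0007692·V_5 - 0.03704·V_7 = 0
  0.3202·V_5 - 0.04167·V_2 - 0.0007692·V_4 = 0
  0.01012·V_6 - 0.008333·V_3 - 0.001786·V_7 = 0
  0.03982·V_7 - 0.03704·V_4 - 0.001786·V_6 = 0
Solving these 7 simultaneous equations (Gaussian elimination) gives:
  V_1 = 4.28 V, V_2 = 0.03743 V, V_3 = 2.686 V, V_4 = 2.685 V
  V_5 = 0.01132 V, V_6 = 2.674 V, V_7 = 2.617 V
Power in each resistor, P = (ΔV)²/R:
  P_R1 = (5 - 4.28)²/150 = 0.003453 W
  P_R2 = (4.28 - 0.03743)²/3900 = 0.004616 W
  P_R3 = (2.686 - 2.685)²/1.6 = 0.000001189 W
  P_R4 = (2.685 - 0.01132)²/1300 = 0.005499 W
  P_R5 = (2.674 - 2.617)²/560 = 0.000005815 W
  P_R6 = (2.617 - 0)²/1000 = 0.00685 W
  P_R7 = (5 - 2.686)²/2400 = 0.00223 W
  P_R8 = (4.28 - 2.685)²/430 = 0.005918 W
  P_R9 = (0.03743 - 0.01132)²/24 = 0.00002841 W
  P_R10 = (2.686 - 2.674)²/120 = 0.000001246 W
  P_R11 = (2.685 - 2.617)²/27 = 0.0001708 W
  P_R12 = (0.01132 - 0)²/3.6 = 0.0000356 W
P_total = P_R1 + P_R2 + P_R3 + P_R4 + P_R5 + P_R6 + P_R7 + P_R8 + P_R9 + P_R10 + P_R11 + P_R12 = 0.02881 W

Final answer: 0.02881 W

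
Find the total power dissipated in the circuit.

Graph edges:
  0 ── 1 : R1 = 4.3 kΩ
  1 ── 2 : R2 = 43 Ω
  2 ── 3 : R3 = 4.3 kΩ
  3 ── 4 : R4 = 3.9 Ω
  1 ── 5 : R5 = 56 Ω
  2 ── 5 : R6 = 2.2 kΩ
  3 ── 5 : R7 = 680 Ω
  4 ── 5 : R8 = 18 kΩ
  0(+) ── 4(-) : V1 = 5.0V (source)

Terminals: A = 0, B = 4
Nodal analysis, taking node 4 as the 0 V reference.
Source V1 fixes V_0 = 5 V.
KCL at each unknown node (sum of currents leaving = 0; resistances in Ω):
  Node 1: (V_1 - 5)/4300 + (V_1 - V_2)/43 + (V_1 - V_5)/56 = 0
  Node 2: (V_2 - V_1)/43 + (V_2 - V_3)/4300 + (V_2 - V_5)/2200 = 0
  Node 3: (V_3 - V_2)/4300 + (V_3 - 0)/3.9 + (V_3 - V_5)/680 = 0
  Node 5: (V_5 - V_1)/56 + (V_5 - V_2)/2200 + (V_5 - V_3)/680 + (V_5 - 0)/18000 = 0
Collecting terms (coefficients in siemens):
  0.04135·V_1 - 0.02326·V_2 - 0.01786·V_5 = 0.001163
  0.02394·V_2 - 0.02326·V_1 - 0.0002326·V_3 - 0.0004545·V_5 = 0
  0.2581·V_3 - 0.0002326·V_2 - 0.001471·V_5 = 0
  0.01984·V_5 - 0.01786·V_1 - 0.0004545·V_2 - 0.001471·V_3 = 0
Solving these 4 simultaneous equations (Gaussian elimination) gives:
  V_1 = 0.6248 V, V_2 = 0.6178 V, V_3 = 0.003843 V, V_5 = 0.5768 V
Power in each resistor, P = (ΔV)²/R:
  P_R1 = (5 - 0.6248)²/4300 = 0.004452 W
  P_R2 = (0.6248 - 0.6178)²/43 = 0.000001121 W
  P_R3 = (0.6178 - 0.003843)²/4300 = 0.00008767 W
  P_R4 = (0.003843 - 0)²/3.9 = 0.000003787 W
  P_R5 = (0.6248 - 0.5768)²/56 = 0.00004104 W
  P_R6 = (0.6178 - 0.5768)²/2200 = 0.000000764 W
  P_R7 = (0.003843 - 0.5768)²/680 = 0.0004828 W
  P_R8 = (0 - 0.5768)²/18000 = 0.00001849 W
P_total = P_R1 + P_R2 + P_R3 + P_R4 + P_R5 + P_R6 + P_R7 + P_R8 = 0.005087 W

Final answer: 0.005087 W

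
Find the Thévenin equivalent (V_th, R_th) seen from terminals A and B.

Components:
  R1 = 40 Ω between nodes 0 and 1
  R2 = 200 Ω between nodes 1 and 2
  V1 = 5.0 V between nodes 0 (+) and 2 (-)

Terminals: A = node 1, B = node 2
Step 1 — V_th is the open-circuit voltage V_A - V_B (nothing connected across the terminals).
Nodal analysis, taking node 2 as the 0 V reference.
Source V1 fixes V_0 = 5 V.
KCL at each unknown node (sum of currents leaving = 0; resistances in Ω):
  Node 1: (V_1 - 5)/40 + (V_1 - 0)/200 = 0
Collecting terms: 0.03 × V_1 = 0.125  =>  V_1 = 4.167 V
V_th = V_1 - V_2 = 4.167 - 0 = 4.167 V
Step 2 — R_th: zero the source — replace V1 by a short circuit (node 2 merges into node 0) — and find the resistance seen between A (node 1) and B (node 0).
Reduce the network between node 1 (A) and node 0 (B) by series/parallel combination:
  Rp1 = R1 ‖ R2 (parallel, both between nodes 0 and 1) = 1/(1/40 + 1/200) = 33.33 Ω
R_th = 33.33 Ω

Final answer: V_th = 4.167 V, R_th = 33.33 Ω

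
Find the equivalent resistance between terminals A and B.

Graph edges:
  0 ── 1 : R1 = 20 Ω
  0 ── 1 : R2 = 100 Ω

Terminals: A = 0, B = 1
Reduce the network between node 0 (A) and node 1 (B) by series/parallel combination:
  Rp1 = R1 ‖ R2 (parallel, both between nodes 0 and 1) = 1/(1/20 + 1/100) = 16.67 Ω
R_eq = 16.67 Ω

Final answer: 16.67 Ω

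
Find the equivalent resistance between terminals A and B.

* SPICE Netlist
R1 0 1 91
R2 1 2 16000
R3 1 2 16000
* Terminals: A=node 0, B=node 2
Reduce the network between node 0 (A) and node 2 (B) by series/parallel combination:
  Rp1 = R2 ‖ R3 (parallel, both between nodes 1 and 2) = 1/(1/16000 + 1/16000) = 8000 Ω
  Rs1 = R1 + Rp1 (series, joined only at node 1) = 91 + 8000 = 8091 Ω
R_eq = 8.091 kΩ

Final answer: 8.091 kΩ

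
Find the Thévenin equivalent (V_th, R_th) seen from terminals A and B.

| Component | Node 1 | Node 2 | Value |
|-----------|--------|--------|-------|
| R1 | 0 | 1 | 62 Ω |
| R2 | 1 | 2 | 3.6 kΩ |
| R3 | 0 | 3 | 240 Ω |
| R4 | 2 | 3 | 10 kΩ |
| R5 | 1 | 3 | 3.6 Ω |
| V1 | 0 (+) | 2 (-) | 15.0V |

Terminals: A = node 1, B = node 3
Step 1 — V_th is the open-circuit voltage V_A - V_B (nothing connected across the terminals).
Nodal analysis, taking node 2 as the 0 V reference.
Source V1 fixes V_0 = 15 V.
KCL at each unknown node (sum of currents leaving = 0; resistances in Ω):
  Node 1: (V_1 - 15)/62 + (V_1 - 0)/3600 + (V_1 - V_3)/3.6 = 0
  Node 3: (V_3 - 15)/240 + (V_3 - 0)/10000 + (V_3 - V_1)/3.6 = 0
Collecting terms (coefficients in siemens):
  0.2942·V_1 - 0.2778·V_3 = 0.2419
  0.282·V_3 - 0.2778·V_1 = 0.0625
Determinant D = (0.2942)(0.282) - (-0.2778)(-0.2778) = 0.005813
V_1 = [(0.2419)(0.282) - (-0.2778)(0.0625)]/D = 14.73 V
V_3 = [(0.2942)(0.0625) - (0.2419)(-0.2778)]/D = 14.72 V
V_th = V_1 - V_3 = 14.73 - 14.72 = 0.001175 V
Step 2 — R_th: zero the source — replace V1 by a short circuit (node 2 merges into node 0) — and find the resistance seen between A (node 1) and B (node 3).
Reduce the network between node 1 (A) and node 3 (B) by series/parallel combination:
  Rp1 = R1 ‖ R2 (parallel, both between nodes 0 and 1) = 1/(1/62 + 1/3600) = 60.95 Ω
  Rp2 = R3 ‖ R4 (parallel, both between nodes 0 and 3) = 1/(1/240 + 1/10000) = 234.4 Ω
  Rs1 = Rp1 + Rp2 (series, joined only at node 0) = 60.95 + 234.4 = 295.3 Ω
  Rp3 = R5 ‖ Rs1 (parallel, both between nodes 1 and 3) = 1/(1/3.6 + 1/295.3) = 3.557 Ω
R_th = 3.557 Ω

Final answer: V_th = 0.001175 V, R_th = 3.557 Ω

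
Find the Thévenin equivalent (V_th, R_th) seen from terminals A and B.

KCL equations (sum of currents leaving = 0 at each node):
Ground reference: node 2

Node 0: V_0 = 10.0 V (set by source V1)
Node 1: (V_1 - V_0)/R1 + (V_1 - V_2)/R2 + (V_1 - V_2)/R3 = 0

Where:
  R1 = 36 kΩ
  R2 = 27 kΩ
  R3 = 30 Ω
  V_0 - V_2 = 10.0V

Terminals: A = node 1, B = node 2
Step 1 — V_th is the open-circuit voltage V_A - V_B (nothing connected across the terminals).
Nodal analysis, taking node 2 as the 0 V reference.
Source V1 fixes V_0 = 10 V.
KCL at each unknown node (sum of currents leaving = 0; resistances in Ω):
  Node 1: (V_1 - 10)/36000 + (V_1 - 0)/27000 + (V_1 - 0)/30 = 0
Collecting terms: 0.0334 × V_1 = 0.0002778  =>  V_1 = 0.008317 V
V_th = V_1 - V_2 = 0.008317 - 0 = 0.008317 V
Step 2 — R_th: zero the source — replace V1 by a short circuit (node 2 merges into node 0) — and find the resistance seen between A (node 1) and B (node 0).
Reduce the network between node 1 (A) and node 0 (B) by series/parallel combination:
  Rp1 = R1 ‖ R2 ‖ R3 (parallel, all between nodes 0 and 1) = 1/(1/36000 + 1/27000 + 1/30) = 29.94 Ω
R_th = 29.94 Ω

Final answer: V_th = 0.008317 V, R_th = 29.94 Ω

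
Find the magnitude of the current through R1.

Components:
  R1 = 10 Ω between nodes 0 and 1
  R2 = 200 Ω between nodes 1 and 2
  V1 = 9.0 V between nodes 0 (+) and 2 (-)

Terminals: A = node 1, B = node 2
Nodal analysis, taking node 2 as the 0 V reference.
Source V1 fixes V_0 = 9 V.
KCL at each unknown node (sum of currents leaving = 0; resistances in Ω):
  Node 1: (V_1 - 9)/10 + (V_1 - 0)/200 = 0
Collecting terms: 0.105 × V_1 = 0.9  =>  V_1 = 8.571 V
I_R1 = (V_0 - V_1)/R1 = (9 - 8.571)/10 = 0.04286 A
|I_R1| = 0.04286 A

Final answer: |I_R1| = 0.04286 A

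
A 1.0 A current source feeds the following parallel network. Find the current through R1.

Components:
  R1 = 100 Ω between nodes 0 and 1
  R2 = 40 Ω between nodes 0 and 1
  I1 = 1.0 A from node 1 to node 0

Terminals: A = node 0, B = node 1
All resistors sit directly between nodes 0 and 1, so they are in parallel and share one voltage V; the full source current 1 A splits among them.
1/R_par = 1/100 + 1/40 = 0.035 S  =>  R_par = 28.57 Ω
V = I × R_par = 1 × 28.57 = 28.57 V
I_R1 = V/R1 = 28.57/100 = 0.2857 A

Final answer: 0.2857 A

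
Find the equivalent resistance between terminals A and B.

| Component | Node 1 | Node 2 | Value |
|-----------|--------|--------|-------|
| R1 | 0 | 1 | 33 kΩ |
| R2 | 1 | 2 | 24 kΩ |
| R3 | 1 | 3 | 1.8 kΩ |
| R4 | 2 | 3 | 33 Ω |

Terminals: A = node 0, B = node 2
Reduce the network between node 0 (A) and node 2 (B) by series/parallel combination:
  Rs1 = R3 + R4 (series, joined only at node 3) = 1800 + 33 = 1833 Ω
  Rp1 = R2 ‖ Rs1 (parallel, both between nodes 1 and 2) = 1/(1/24000 + 1/1833) = 1703 Ω
  Rs2 = R1 + Rp1 (series, joined only at node 1) = 33000 + 1703 = 34700 Ω
R_eq = 34.7 kΩ

Final answer: 34.7 kΩ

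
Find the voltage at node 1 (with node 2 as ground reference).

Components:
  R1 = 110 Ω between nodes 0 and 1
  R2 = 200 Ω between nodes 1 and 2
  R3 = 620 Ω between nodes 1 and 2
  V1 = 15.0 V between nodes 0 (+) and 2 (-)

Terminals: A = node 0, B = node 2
Nodal analysis, taking node 2 as the 0 V reference.
Source V1 fixes V_0 = 15 V.
KCL at each unknown node (sum of currents leaving = 0; resistances in Ω):
  Node 1: (V_1 - 15)/110 + (V_1 - 0)/200 + (V_1 - 0)/620 = 0
Collecting terms: 0.0157 × V_1 = 0.1364  =>  V_1 = 8.683 V
The requested potential is V_1 = 8.683 V.

Final answer: V_1 = 8.683 V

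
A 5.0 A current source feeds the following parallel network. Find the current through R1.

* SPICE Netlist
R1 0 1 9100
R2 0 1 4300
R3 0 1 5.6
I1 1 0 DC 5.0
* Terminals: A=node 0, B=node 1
All resistors sit directly between nodes 0 and 1, so they are in parallel and share one voltage V; the full source current 5 A splits among them.
1/R_par = 1/9100 + 1/4300 + 1/5.6 = 0.1789 S  =>  R_par = 5.589 Ω
V = I × R_par = 5 × 5.589 = 27.95 V
I_R1 = V/R1 = 27.95/9100 = 0.003071 A

Final answer: 0.003071 A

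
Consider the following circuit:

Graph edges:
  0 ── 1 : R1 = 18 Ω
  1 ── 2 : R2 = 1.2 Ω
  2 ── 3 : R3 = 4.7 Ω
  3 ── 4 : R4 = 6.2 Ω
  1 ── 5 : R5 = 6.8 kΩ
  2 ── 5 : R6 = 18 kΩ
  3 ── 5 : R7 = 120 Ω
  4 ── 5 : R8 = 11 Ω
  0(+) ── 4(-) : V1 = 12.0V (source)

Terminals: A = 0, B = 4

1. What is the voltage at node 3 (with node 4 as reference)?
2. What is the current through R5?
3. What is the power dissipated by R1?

Nodal analysis, taking node 4 as the 0 V reference.
Source V1 fixes V_0 = 12 V.
KCL at each unknown node (sum of currents leaving = 0; resistances in Ω):
  Node 1: (V_1 - 12)/18 + (V_1 - V_2)/1.2 + (V_1 - V_5)/6800 = 0
  Node 2: (V_2 - V_1)/1.2 + (V_2 - V_3)/4.7 + (V_2 - V_5)/18000 = 0
  Node 3: (V_3 - V_2)/4.7 + (V_3 - 0)/6.2 + (V_3 - V_5)/120 = 0
  Node 5: (V_5 - V_1)/6800 + (V_5 - V_2)/18000 + (V_5 - V_3)/120 + (V_5 - 0)/11 = 0
Collecting terms (coefficients in siemens):
  0.889·V_1 - 0.8333·V_2 - 0.0001471·V_5 = 0.6667
  1.046·V_2 - 0.8333·V_1 - 0.2128·V_3 - 0.00005556·V_5 = 0
  0.3824·V_3 - 0.2128·V_2 - 0.008333·V_5 = 0
  0.09945·V_5 - 0.0001471·V_1 - 0.00005556·V_2 - 0.008333·V_3 = 0
Solving these 4 simultaneous equations (Gaussian elimination) gives:
  V_1 = 4.751 V, V_2 = 4.268 V, V_3 = 2.379 V, V_5 = 0.2088 V
Part 1:
  Read off the nodal solution: V_3 = 2.379 V
Part 2:
  I_R5 = (V_1 - V_5)/R5 = (4.751 - 0.2088)/6800 = 0.0006679 A
  Magnitude: I_R5 = 0.0006679 A
Part 3:
  I_R1 = (V_0 - V_1)/R1 = (12 - 4.751)/18 = 0.4027 A
  P_R1 = I_R1² × R1 = (0.4027)² × 18 = 2.92 W

Final answers:
1. V_3 = 2.379 V
2. I_R5 = 0.0006679 A
3. P_R1 = 2.92 W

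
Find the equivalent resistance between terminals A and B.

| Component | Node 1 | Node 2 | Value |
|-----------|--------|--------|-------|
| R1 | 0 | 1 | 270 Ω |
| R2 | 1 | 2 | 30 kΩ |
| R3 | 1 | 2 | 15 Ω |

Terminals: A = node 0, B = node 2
Reduce the network between node 0 (A) and node 2 (B) by series/parallel combination:
  Rp1 = R2 ‖ R3 (parallel, both between nodes 1 and 2) = 1/(1/30000 + 1/15) = 14.99 Ω
  Rs1 = R1 + Rp1 (series, joined only at node 1) = 270 + 14.99 = 285 Ω
R_eq = 285 Ω

Final answer: 285 Ω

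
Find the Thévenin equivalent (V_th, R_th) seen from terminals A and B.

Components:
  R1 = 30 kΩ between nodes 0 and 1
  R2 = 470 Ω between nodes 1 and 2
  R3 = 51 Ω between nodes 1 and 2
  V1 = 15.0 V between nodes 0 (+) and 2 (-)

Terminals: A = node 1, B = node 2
Step 1 — V_th is the open-circuit voltage V_A - V_B (nothing connected across the terminals).
Nodal analysis, taking node 2 as the 0 V reference.
Source V1 fixes V_0 = 15 V.
KCL at each unknown node (sum of currents leaving = 0; resistances in Ω):
  Node 1: (V_1 - 15)/30000 + (V_1 - 0)/470 + (V_1 - 0)/51 = 0
Collecting terms: 0.02177 × V_1 = 0.0005  =>  V_1 = 0.02297 V
V_th = V_1 - V_2 = 0.02297 - 0 = 0.02297 V
Step 2 — R_th: zero the source — replace V1 by a short circuit (node 2 merges into node 0) — and find the resistance seen between A (node 1) and B (node 0).
Reduce the network between node 1 (A) and node 0 (B) by series/parallel combination:
  Rp1 = R1 ‖ R2 ‖ R3 (parallel, all between nodes 0 and 1) = 1/(1/30000 + 1/470 + 1/51) = 45.94 Ω
R_th = 45.94 Ω

Final answer: V_th = 0.02297 V, R_th = 45.94 Ω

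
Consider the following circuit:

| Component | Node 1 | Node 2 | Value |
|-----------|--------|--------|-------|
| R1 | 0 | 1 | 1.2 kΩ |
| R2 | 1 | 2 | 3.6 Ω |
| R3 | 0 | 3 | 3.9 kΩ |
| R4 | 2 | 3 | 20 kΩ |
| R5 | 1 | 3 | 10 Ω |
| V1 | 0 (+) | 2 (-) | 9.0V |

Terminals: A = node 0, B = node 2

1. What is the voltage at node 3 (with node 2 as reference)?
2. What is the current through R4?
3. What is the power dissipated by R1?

Nodal analysis, taking node 2 as the 0 V reference.
Source V1 fixes V_0 = 9 V.
KCL at each unknown node (sum of currents leaving = 0; resistances in Ω):
  Node 1: (V_1 - 9)/1200 + (V_1 - 0)/3.6 + (V_1 - V_3)/10 = 0
  Node 3: (V_3 - 9)/3900 + (V_3 - 0)/20000 + (V_3 - V_1)/10 = 0
Collecting terms (coefficients in siemens):
  0.3786·V_1 - 0.1·V_3 = 0.0075
  0.1003·V_3 - 0.1·V_1 = 0.002308
Determinant D = (0.3786)(0.1003) - (-0.1)(-0.1) = 0.02798
V_1 = [(0.0075)(0.1003) - (-0.1)(0.002308)]/D = 0.03514 V
V_3 = [(0.3786)(0.002308) - (0.0075)(-0.1)]/D = 0.05804 V
Part 1:
  Read off the nodal solution: V_3 = 0.05804 V
Part 2:
  I_R4 = (V_2 - V_3)/R4 = (0 - 0.05804)/20000 = -0.000002902 A
  Magnitude: I_R4 = 0.000002902 A
Part 3:
  I_R1 = (V_0 - V_1)/R1 = (9 - 0.03514)/1200 = 0.007471 A
  P_R1 = I_R1² × R1 = (0.007471)² × 1200 = 0.06697 W

Final answers:
1. V_3 = 0.05804 V
2. I_R4 = 2.902e-06 A
3. P_R1 = 0.06697 W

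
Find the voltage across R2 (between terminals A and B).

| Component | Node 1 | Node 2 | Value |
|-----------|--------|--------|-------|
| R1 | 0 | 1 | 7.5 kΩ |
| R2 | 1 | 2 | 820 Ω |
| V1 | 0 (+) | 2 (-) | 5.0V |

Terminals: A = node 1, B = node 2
R1 and R2 are in series across V1 (node 0 → node 1 → node 2), and the output A–B is taken across R2, so this is a voltage divider.
Series current: I = V1/(R1 + R2) = 5/(7500 + 820) = 5/8320 = 0.000601 A
V_R2 = I × R2 = V1 × R2/(R1 + R2) = 5 × 820/8320 = 0.4928 V

Final answer: 0.4928 V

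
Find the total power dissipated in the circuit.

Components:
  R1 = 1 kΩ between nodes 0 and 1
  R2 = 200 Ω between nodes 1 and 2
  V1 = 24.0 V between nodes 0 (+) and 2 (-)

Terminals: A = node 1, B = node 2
Nodal analysis, taking node 2 as the 0 V reference.
Source V1 fixes V_0 = 24 V.
KCL at each unknown node (sum of currents leaving = 0; resistances in Ω):
  Node 1: (V_1 - 24)/1000 + (V_1 - 0)/200 = 0
Collecting terms: 0.006 × V_1 = 0.024  =>  V_1 = 4 V
Power in each resistor, P = (ΔV)²/R:
  P_R1 = (24 - 4)²/1000 = 0.4 W
  P_R2 = (4 - 0)²/200 = 0.08 W
P_total = P_R1 + P_R2 = 0.48 W

Final answer: 0.48 W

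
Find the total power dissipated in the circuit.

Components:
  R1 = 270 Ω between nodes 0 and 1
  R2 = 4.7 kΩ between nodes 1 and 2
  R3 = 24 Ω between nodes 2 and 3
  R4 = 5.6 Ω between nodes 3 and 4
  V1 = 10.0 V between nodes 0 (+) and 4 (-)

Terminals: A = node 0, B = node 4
Nodal analysis, taking node 4 as the 0 V reference.
Source V1 fixes V_0 = 10 V.
KCL at each unknown node (sum of currents leaving = 0; resistances in Ω):
  Node 1: (V_1 - 10)/270 + (V_1 - V_2)/4700 = 0
  Node 2: (V_2 - V_1)/4700 + (V_2 - V_3)/24 = 0
  Node 3: (V_3 - V_2)/24 + (V_3 - 0)/5.6 = 0
Collecting terms (coefficients in siemens):
  0.003916·V_1 - 0.0002128·V_2 = 0.03704
  0.04188·V_2 - 0.0002128·V_1 - 0.04167·V_3 = 0
  0.2202·V_3 - 0.04167·V_2 = 0
Solving these 3 simultaneous equations (Gaussian elimination) gives:
  V_1 = 9.46 V, V_2 = 0.0592 V, V_3 = 0.0112 V
Power in each resistor, P = (ΔV)²/R:
  P_R1 = (10 - 9.46)²/270 = 0.00108 W
  P_R2 = (9.46 - 0.0592)²/4700 = 0.0188 W
  P_R3 = (0.0592 - 0.0112)²/24 = 0.00009602 W
  P_R4 = (0.0112 - 0)²/5.6 = 0.0000224 W
P_total = P_R1 + P_R2 + P_R3 + P_R4 = 0.02 W

Final answer: 0.02 W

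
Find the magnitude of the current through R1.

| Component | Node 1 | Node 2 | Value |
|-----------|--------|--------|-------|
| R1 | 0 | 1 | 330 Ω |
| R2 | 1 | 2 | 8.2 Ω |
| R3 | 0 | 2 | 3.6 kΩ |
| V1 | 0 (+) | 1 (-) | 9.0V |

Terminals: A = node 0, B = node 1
Nodal analysis, taking node 1 as the 0 V reference.
Source V1 fixes V_0 = 9 V.
KCL at each unknown node (sum of currents leaving = 0; resistances in Ω):
  Node 2: (V_2 - 0)/8.2 + (V_2 - 9)/3600 = 0
Collecting terms: 0.1222 × V_2 = 0.0025  =>  V_2 = 0.02045 V
I_R1 = (V_0 - V_1)/R1 = (9 - 0)/330 = 0.02727 A
|I_R1| = 0.02727 A

Final answer: |I_R1| = 0.02727 A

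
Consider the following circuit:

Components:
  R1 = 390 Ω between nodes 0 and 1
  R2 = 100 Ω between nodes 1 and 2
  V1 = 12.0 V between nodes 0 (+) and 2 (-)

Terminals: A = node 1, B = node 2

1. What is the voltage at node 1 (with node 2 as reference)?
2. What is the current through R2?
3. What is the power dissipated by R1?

Nodal analysis, taking node 2 as the 0 V reference.
Source V1 fixes V_0 = 12 V.
KCL at each unknown node (sum of currents leaving = 0; resistances in Ω):
  Node 1: (V_1 - 12)/390 + (V_1 - 0)/100 = 0
Collecting terms: 0.01256 × V_1 = 0.03077  =>  V_1 = 2.449 V
Part 1:
  Read off the nodal solution: V_1 = 2.449 V
Part 2:
  I_R2 = (V_1 - V_2)/R2 = (2.449 - 0)/100 = 0.02449 A
  Magnitude: I_R2 = 0.02449 A
Part 3:
  I_R1 = (V_0 - V_1)/R1 = (12 - 2.449)/390 = 0.02449 A
  P_R1 = I_R1² × R1 = (0.02449)² × 390 = 0.2339 W

Final answers:
1. V_1 = 2.449 V
2. I_R2 = 0.02449 A
3. P_R1 = 0.2339 W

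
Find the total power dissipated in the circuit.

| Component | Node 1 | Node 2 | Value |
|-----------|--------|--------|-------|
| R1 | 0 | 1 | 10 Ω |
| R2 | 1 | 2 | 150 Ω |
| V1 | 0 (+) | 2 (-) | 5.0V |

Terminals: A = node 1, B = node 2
Nodal analysis, taking node 2 as the 0 V reference.
Source V1 fixes V_0 = 5 V.
KCL at each unknown node (sum of currents leaving = 0; resistances in Ω):
  Node 1: (V_1 - 5)/10 + (V_1 - 0)/150 = 0
Collecting terms: 0.1067 × V_1 = 0.5  =>  V_1 = 4.688 V
Power in each resistor, P = (ΔV)²/R:
  P_R1 = (5 - 4.688)²/10 = 0.009766 W
  P_R2 = (4.688 - 0)²/150 = 0.1465 W
P_total = P_R1 + P_R2 = 0.1562 W

Final answer: 0.1562 W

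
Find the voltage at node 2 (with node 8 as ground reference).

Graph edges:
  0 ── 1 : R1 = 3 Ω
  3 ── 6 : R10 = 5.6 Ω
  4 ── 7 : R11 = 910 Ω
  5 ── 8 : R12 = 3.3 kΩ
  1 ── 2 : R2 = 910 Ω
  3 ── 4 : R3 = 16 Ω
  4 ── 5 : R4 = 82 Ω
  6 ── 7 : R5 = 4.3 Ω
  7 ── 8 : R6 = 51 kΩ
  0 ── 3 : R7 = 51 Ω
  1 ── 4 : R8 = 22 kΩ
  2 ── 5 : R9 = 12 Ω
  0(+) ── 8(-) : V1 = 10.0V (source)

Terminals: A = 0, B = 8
Nodal analysis, taking node 8 as the 0 V reference.
Source V1 fixes V_0 = 10 V.
KCL at each unknown node (sum of currents leaving = 0; resistances in Ω):
  Node 1: (V_1 - 10)/3 + (V_1 - V_2)/910 + (V_1 - V_4)/22000 = 0
  Node 2: (V_2 - V_1)/910 + (V_2 - V_5)/12 = 0
  Node 3: (V_3 - V_4)/16 + (V_3 - 10)/51 + (V_3 - V_6)/5.6 = 0
  Node 4: (V_4 - V_3)/16 + (V_4 - V_5)/82 + (V_4 - V_1)/22000 + (V_4 - V_7)/910 = 0
  Node 5: (V_5 - V_4)/82 + (V_5 - V_2)/12 + (V_5 - 0)/3300 = 0
  Node 6: (V_6 - V_7)/4.3 + (V_6 - V_3)/5.6 = 0
  Node 7: (V_7 - V_6)/4.3 + (V_7 - 0)/51000 + (V_7 - V_4)/910 = 0
Collecting terms (coefficients in siemens):
  0.3345·V_1 - 0.001099·V_2 - 0.00004545·V_4 = 3.333
  0.08443·V_2 - 0.001099·V_1 - 0.08333·V_5 = 0
  0.2607·V_3 - 0.0625·V_4 - 0.1786·V_6 = 0.1961
  0.07584·V_4 - 0.00004545·V_1 - 0.0625·V_3 - 0.0122·V_5 - 0.001099·V_7 = 0
  0.09583·V_5 - 0.08333·V_2 - 0.0122·V_4 = 0
  0.4111·V_6 - 0.1786·V_3 - 0.2326·V_7 = 0
  0.2337·V_7 - 0.001099·V_4 - 0.2326·V_6 = 0
Solving these 7 simultaneous equations (Gaussian elimination) gives:
  V_1 = 9.999 V, V_2 = 9.623 V, V_3 = 9.863 V, V_4 = 9.824 V
  V_5 = 9.618 V, V_6 = 9.862 V, V_7 = 9.861 V
The requested potential is V_2 = 9.623 V.

Final answer: V_2 = 9.623 V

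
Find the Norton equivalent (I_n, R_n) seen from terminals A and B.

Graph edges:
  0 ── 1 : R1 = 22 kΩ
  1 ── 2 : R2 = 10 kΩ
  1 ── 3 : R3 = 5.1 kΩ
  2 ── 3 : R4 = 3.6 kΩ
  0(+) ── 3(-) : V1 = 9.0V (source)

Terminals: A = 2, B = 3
Find the Thévenin equivalent first; then I_n = V_th/R_th and R_n = R_th.
Step 1 — V_th is the open-circuit voltage V_A - V_B (nothing connected across the terminals).
Nodal analysis, taking node 3 as the 0 V reference.
Source V1 fixes V_0 = 9 V.
KCL at each unknown node (sum of currents leaving = 0; resistances in Ω):
  Node 1: (V_1 - 9)/22000 + (V_1 - V_2)/10000 + (V_1 - 0)/5100 = 0
  Node 2: (V_2 - V_1)/10000 + (V_2 - 0)/3600 = 0
Collecting terms (coefficients in siemens):
  0.0003415·V_1 - 0.0001·V_2 = 0.0004091
  0.0003778·V_2 - 0.0001·V_1 = 0
Determinant D = (0.0003415)(0.0003778) - (-0.0001)(-0.0001) = 0.000000119
V_1 = [(0.0004091)(0.0003778) - (-0.0001)(0)]/D = 1.298 V
V_2 = [(0.0003415)(0) - (0.0004091)(-0.0001)]/D = 0.3437 V
V_th = V_2 - V_3 = 0.3437 - 0 = 0.3437 V
Step 2 — R_th: zero the source — replace V1 by a short circuit (node 3 merges into node 0) — and find the resistance seen between A (node 2) and B (node 0).
Reduce the network between node 2 (A) and node 0 (B) by series/parallel combination:
  Rp1 = R1 ‖ R3 (parallel, both between nodes 0 and 1) = 1/(1/22000 + 1/5100) = 4140 Ω
  Rs1 = R2 + Rp1 (series, joined only at node 1) = 10000 + 4140 = 14140 Ω
  Rp2 = R4 ‖ Rs1 (parallel, both between nodes 0 and 2) = 1/(1/3600 + 1/14140) = 2869 Ω
R_th = 2.869 kΩ
I_n = V_th/R_th = 0.3437/2869 = 0.0001198 A, and R_n = R_th = 2.869 kΩ

Final answer: I_n = 0.0001198 A, R_n = 2.869 kΩ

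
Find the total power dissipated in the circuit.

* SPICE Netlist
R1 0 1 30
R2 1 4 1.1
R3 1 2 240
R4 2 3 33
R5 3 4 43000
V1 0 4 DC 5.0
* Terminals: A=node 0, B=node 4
Nodal analysis, taking node 4 as the 0 V reference.
Source V1 fixes V_0 = 5 V.
KCL at each unknown node (sum of currents leaving = 0; resistances in Ω):
  Node 1: (V_1 - 5)/30 + (V_1 - 0)/1.1 + (V_1 - V_2)/240 = 0
  Node 2: (V_2 - V_1)/240 + (V_2 - V_3)/33 = 0
  Node 3: (V_3 - V_2)/33 + (V_3 - 0)/43000 = 0
Collecting terms (coefficients in siemens):
  0.9466·V_1 - 0.004167·V_2 = 0.1667
  0.03447·V_2 - 0.004167·V_1 - 0.0303·V_3 = 0
  0.03033·V_3 - 0.0303·V_2 = 0
Solving these 3 simultaneous equations (Gaussian elimination) gives:
  V_1 = 0.1768 V, V_2 = 0.1759 V, V_3 = 0.1757 V
Power in each resistor, P = (ΔV)²/R:
  P_R1 = (5 - 0.1768)²/30 = 0.7754 W
  P_R2 = (0.1768 - 0)²/1.1 = 0.02843 W
  P_R3 = (0.1768 - 0.1759)²/240 = 0.000000004008 W
  P_R4 = (0.1759 - 0.1757)²/33 = 0.0000000005511 W
  P_R5 = (0.1757 - 0)²/43000 = 0.0000007182 W
P_total = P_R1 + P_R2 + P_R3 + P_R4 + P_R5 = 0.8039 W

Final answer: 0.8039 W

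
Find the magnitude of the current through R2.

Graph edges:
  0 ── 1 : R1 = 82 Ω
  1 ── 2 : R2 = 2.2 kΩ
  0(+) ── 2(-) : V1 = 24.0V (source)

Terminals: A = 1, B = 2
Nodal analysis, taking node 2 as the 0 V reference.
Source V1 fixes V_0 = 24 V.
KCL at each unknown node (sum of currents leaving = 0; resistances in Ω):
  Node 1: (V_1 - 24)/82 + (V_1 - 0)/2200 = 0
Collecting terms: 0.01265 × V_1 = 0.2927  =>  V_1 = 23.14 V
I_R2 = (V_1 - V_2)/R2 = (23.14 - 0)/2200 = 0.01052 A
|I_R2| = 0.01052 A

Final answer: |I_R2| = 0.01052 A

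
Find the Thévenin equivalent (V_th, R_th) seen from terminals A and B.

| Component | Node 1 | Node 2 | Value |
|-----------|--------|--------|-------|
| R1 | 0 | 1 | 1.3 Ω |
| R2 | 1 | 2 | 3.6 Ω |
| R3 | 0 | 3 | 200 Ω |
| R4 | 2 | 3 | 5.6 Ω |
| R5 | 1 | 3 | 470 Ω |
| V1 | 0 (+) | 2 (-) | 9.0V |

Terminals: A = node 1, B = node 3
Step 1 — V_th is the open-circuit voltage V_A - V_B (nothing connected across the terminals).
Nodal analysis, taking node 2 as the 0 V reference.
Source V1 fixes V_0 = 9 V.
KCL at each unknown node (sum of currents leaving = 0; resistances in Ω):
  Node 1: (V_1 - 9)/1.3 + (V_1 - 0)/3.6 + (V_1 - V_3)/470 = 0
  Node 3: (V_3 - 9)/200 + (V_3 - 0)/5.6 + (V_3 - V_1)/470 = 0
Collecting terms (coefficients in siemens):
  1.049·V_1 - 0.002128·V_3 = 6.923
  0.1857·V_3 - 0.002128·V_1 = 0.045
Determinant D = (1.049)(0.1857) - (-0.002128)(-0.002128) = 0.1948
V_1 = [(6.923)(0.1857) - (-0.002128)(0.045)]/D = 6.599 V
V_3 = [(1.049)(0.045) - (6.923)(-0.002128)]/D = 0.3179 V
V_th = V_1 - V_3 = 6.599 - 0.3179 = 6.282 V
Step 2 — R_th: zero the source — replace V1 by a short circuit (node 2 merges into node 0) — and find the resistance seen between A (node 1) and B (node 3).
Reduce the network between node 1 (A) and node 3 (B) by series/parallel combination:
  Rp1 = R1 ‖ R2 (parallel, both between nodes 0 and 1) = 1/(1/1.3 + 1/3.6) = 0.9551 Ω
  Rp2 = R3 ‖ R4 (parallel, both between nodes 0 and 3) = 1/(1/200 + 1/5.6) = 5.447 Ω
  Rs1 = Rp1 + Rp2 (series, joined only at node 0) = 0.9551 + 5.447 = 6.403 Ω
  Rp3 = R5 ‖ Rs1 (parallel, both between nodes 1 and 3) = 1/(1/470 + 1/6.403) = 6.317 Ω
R_th = 6.317 Ω

Final answer: V_th = 6.282 V, R_th = 6.317 Ω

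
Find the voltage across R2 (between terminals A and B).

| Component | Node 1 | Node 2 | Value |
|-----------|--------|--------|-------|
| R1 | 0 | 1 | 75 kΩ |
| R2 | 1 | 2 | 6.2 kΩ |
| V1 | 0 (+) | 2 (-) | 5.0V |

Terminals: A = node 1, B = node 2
R1 and R2 are in series across V1 (node 0 → node 1 → node 2), and the output A–B is taken across R2, so this is a voltage divider.
Series current: I = V1/(R1 + R2) = 5/(75000 + 6200) = 5/81200 = 0.00006158 A
V_R2 = I × R2 = V1 × R2/(R1 + R2) = 5 × 6200/81200 = 0.3818 V

Final answer: 0.3818 V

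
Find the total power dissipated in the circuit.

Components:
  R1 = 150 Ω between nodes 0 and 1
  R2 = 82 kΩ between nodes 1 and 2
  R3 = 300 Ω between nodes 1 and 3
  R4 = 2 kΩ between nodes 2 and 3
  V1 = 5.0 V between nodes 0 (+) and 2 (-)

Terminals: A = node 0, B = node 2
Nodal analysis, taking node 2 as the 0 V reference.
Source V1 fixes V_0 = 5 V.
KCL at each unknown node (sum of currents leaving = 0; resistances in Ω):
  Node 1: (V_1 - 5)/150 + (V_1 - 0)/82000 + (V_1 - V_3)/300 = 0
  Node 3: (V_3 - V_1)/300 + (V_3 - 0)/2000 = 0
Collecting terms (coefficients in siemens):
  0.01001·V_1 - 0.003333·V_3 = 0.03333
  0.003833·V_3 - 0.003333·V_1 = 0
Determinant D = (0.01001)(0.003833) - (-0.003333)(-0.003333) = 0.00002727
V_1 = [(0.03333)(0.003833) - (-0.003333)(0)]/D = 4.686 V
V_3 = [(0.01001)(0) - (0.03333)(-0.003333)]/D = 4.075 V
Power in each resistor, P = (ΔV)²/R:
  P_R1 = (5 - 4.686)²/150 = 0.000658 W
  P_R2 = (4.686 - 0)²/82000 = 0.0002678 W
  P_R3 = (4.686 - 4.075)²/300 = 0.001245 W
  P_R4 = (0 - 4.075)²/2000 = 0.008301 W
P_total = P_R1 + P_R2 + P_R3 + P_R4 = 0.01047 W

Final answer: 0.01047 W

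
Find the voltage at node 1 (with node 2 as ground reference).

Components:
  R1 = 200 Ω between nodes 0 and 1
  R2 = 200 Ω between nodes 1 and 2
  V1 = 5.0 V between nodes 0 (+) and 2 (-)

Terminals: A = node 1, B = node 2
Nodal analysis, taking node 2 as the 0 V reference.
Source V1 fixes V_0 = 5 V.
KCL at each unknown node (sum of currents leaving = 0; resistances in Ω):
  Node 1: (V_1 - 5)/200 + (V_1 - 0)/200 = 0
Collecting terms: 0.01 × V_1 = 0.025  =>  V_1 = 2.5 V
The requested potential is V_1 = 2.5 V.

Final answer: V_1 = 2.5 V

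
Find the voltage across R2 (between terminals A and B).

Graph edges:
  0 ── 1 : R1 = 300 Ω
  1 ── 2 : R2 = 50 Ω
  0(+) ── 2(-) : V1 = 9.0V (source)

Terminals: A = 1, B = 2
R1 and R2 are in series across V1 (node 0 → node 1 → node 2), and the output A–B is taken across R2, so this is a voltage divider.
Series current: I = V1/(R1 + R2) = 9/(300 + 50) = 9/350 = 0.02571 A
V_R2 = I × R2 = V1 × R2/(R1 + R2) = 9 × 50/350 = 1.286 V

Final answer: 1.286 V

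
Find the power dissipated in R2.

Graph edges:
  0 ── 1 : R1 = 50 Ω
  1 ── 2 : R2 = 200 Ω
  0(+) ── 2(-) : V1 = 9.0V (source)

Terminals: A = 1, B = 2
Nodal analysis, taking node 2 as the 0 V reference.
Source V1 fixes V_0 = 9 V.
KCL at each unknown node (sum of currents leaving = 0; resistances in Ω):
  Node 1: (V_1 - 9)/50 + (V_1 - 0)/200 = 0
Collecting terms: 0.025 × V_1 = 0.18  =>  V_1 = 7.2 V
I_R2 = (V_1 - V_2)/R2 = (7.2 - 0)/200 = 0.036 A
P_R2 = I_R2² × R2 = (0.036)² × 200 = 0.2592 W

Final answer: 0.2592 W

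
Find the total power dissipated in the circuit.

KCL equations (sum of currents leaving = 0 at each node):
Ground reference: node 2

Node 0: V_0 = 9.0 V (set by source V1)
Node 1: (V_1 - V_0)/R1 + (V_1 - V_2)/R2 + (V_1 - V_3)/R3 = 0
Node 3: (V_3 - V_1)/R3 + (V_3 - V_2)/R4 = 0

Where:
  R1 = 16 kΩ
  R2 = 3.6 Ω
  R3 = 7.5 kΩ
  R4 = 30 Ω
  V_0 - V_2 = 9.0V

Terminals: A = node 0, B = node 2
Nodal analysis, taking node 2 as the 0 V reference.
Source V1 fixes V_0 = 9 V.
KCL at each unknown node (sum of currents leaving = 0; resistances in Ω):
  Node 1: (V_1 - 9)/16000 + (V_1 - 0)/3.6 + (V_1 - V_3)/7500 = 0
  Node 3: (V_3 - V_1)/7500 + (V_3 - 0)/30 = 0
Collecting terms (coefficients in siemens):
  0.278·V_1 - 0.0001333·V_3 = 0.0005625
  0.03347·V_3 - 0.0001333·V_1 = 0
Determinant D = (0.278)(0.03347) - (-0.0001333)(-0.0001333) = 0.009303
V_1 = [(0.0005625)(0.03347) - (-0.0001333)(0)]/D = 0.002024 V
V_3 = [(0.278)(0) - (0.0005625)(-0.0001333)]/D = 0.000008062 V
Power in each resistor, P = (ΔV)²/R:
  P_R1 = (9 - 0.002024)²/16000 = 0.00506 W
  P_R2 = (0.002024 - 0)²/3.6 = 0.000001137 W
  P_R3 = (0.002024 - 0.000008062)²/7500 = 0.0000000005416 W
  P_R4 = (0 - 0.000008062)²/30 = 0.000000000002167 W
P_total = P_R1 + P_R2 + P_R3 + P_R4 = 0.005061 W

Final answer: 0.005061 W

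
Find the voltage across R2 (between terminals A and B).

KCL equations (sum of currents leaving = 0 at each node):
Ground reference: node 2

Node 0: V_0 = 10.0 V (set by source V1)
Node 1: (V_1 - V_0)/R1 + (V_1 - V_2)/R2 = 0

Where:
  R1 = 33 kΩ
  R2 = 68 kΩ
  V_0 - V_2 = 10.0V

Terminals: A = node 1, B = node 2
R1 and R2 are in series across V1 (node 0 → node 1 → node 2), and the output A–B is taken across R2, so this is a voltage divider.
Series current: I = V1/(R1 + R2) = 10/(33000 + 68000) = 10/101000 = 0.00009901 A
V_R2 = I × R2 = V1 × R2/(R1 + R2) = 10 × 68000/101000 = 6.733 V

Final answer: 6.733 V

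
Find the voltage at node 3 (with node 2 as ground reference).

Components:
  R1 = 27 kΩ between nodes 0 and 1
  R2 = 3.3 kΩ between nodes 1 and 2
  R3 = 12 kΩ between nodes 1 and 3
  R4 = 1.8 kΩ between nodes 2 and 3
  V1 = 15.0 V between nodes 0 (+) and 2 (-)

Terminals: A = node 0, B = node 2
Nodal analysis, taking node 2 as the 0 V reference.
Source V1 fixes V_0 = 15 V.
KCL at each unknown node (sum of currents leaving = 0; resistances in Ω):
  Node 1: (V_1 - 15)/27000 + (V_1 - 0)/3300 + (V_1 - V_3)/12000 = 0
  Node 3: (V_3 - V_1)/12000 + (V_3 - 0)/1800 = 0
Collecting terms (coefficients in siemens):
  0.0004234·V_1 - 0.00008333·V_3 = 0.0005556
  0.0006389·V_3 - 0.00008333·V_1 = 0
Determinant D = (0.0004234)(0.0006389) - (-0.00008333)(-0.00008333) = 0.0000002636
V_1 = [(0.0005556)(0.0006389) - (-0.00008333)(0)]/D = 1.347 V
V_3 = [(0.0004234)(0) - (0.0005556)(-0.00008333)]/D = 0.1757 V
The requested potential is V_3 = 0.1757 V.

Final answer: V_3 = 0.1757 V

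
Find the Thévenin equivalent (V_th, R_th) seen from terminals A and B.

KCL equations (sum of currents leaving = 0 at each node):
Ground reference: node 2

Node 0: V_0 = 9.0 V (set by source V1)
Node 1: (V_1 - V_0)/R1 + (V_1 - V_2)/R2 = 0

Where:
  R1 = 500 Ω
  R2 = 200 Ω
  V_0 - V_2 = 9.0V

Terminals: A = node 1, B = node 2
Step 1 — V_th is the open-circuit voltage V_A - V_B (nothing connected across the terminals).
Nodal analysis, taking node 2 as the 0 V reference.
Source V1 fixes V_0 = 9 V.
KCL at each unknown node (sum of currents leaving = 0; resistances in Ω):
  Node 1: (V_1 - 9)/500 + (V_1 - 0)/200 = 0
Collecting terms: 0.007 × V_1 = 0.018  =>  V_1 = 2.571 V
V_th = V_1 - V_2 = 2.571 - 0 = 2.571 V
Step 2 — R_th: zero the source — replace V1 by a short circuit (node 2 merges into node 0) — and find the resistance seen between A (node 1) and B (node 0).
Reduce the network between node 1 (A) and node 0 (B) by series/parallel combination:
  Rp1 = R1 ‖ R2 (parallel, both between nodes 0 and 1) = 1/(1/500 + 1/200) = 142.9 Ω
R_th = 142.9 Ω

Final answer: V_th = 2.571 V, R_th = 142.9 Ω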